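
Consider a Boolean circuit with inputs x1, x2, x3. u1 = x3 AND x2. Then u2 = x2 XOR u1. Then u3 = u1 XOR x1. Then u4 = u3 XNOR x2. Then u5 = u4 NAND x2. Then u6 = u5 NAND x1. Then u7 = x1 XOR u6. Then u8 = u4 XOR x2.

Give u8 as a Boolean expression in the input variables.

(((x3 AND x2) XOR x1) XNOR x2) XOR x2

u1 = x3 AND x2
u3 = u1 XOR x1 = (x3 AND x2) XOR x1
u4 = u3 XNOR x2 = ((x3 AND x2) XOR x1) XNOR x2
u8 = u4 XOR x2 = (((x3 AND x2) XOR x1) XNOR x2) XOR x2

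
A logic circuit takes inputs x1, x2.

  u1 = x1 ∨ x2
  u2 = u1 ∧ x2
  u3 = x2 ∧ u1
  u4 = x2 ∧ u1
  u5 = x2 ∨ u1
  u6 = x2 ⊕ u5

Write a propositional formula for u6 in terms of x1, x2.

u1 = x1 ∨ x2
u5 = x2 ∨ u1 = x2 ∨ (x1 ∨ x2)
u6 = x2 ⊕ u5 = x2 ⊕ (x2 ∨ (x1 ∨ x2))

x2 ⊕ (x2 ∨ (x1 ∨ x2))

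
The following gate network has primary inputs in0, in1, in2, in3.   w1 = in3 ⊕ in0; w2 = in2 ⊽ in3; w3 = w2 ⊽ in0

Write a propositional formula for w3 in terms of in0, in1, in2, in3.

w2 = in2 ⊽ in3
w3 = w2 ⊽ in0 = (in2 ⊽ in3) ⊽ in0

(in2 ⊽ in3) ⊽ in0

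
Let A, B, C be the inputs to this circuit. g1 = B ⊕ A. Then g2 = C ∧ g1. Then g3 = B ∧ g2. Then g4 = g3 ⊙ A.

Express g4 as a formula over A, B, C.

(B ∧ (C ∧ (B ⊕ A))) ⊙ A

g1 = B ⊕ A
g2 = C ∧ g1 = C ∧ (B ⊕ A)
g3 = B ∧ g2 = B ∧ (C ∧ (B ⊕ A))
g4 = g3 ⊙ A = (B ∧ (C ∧ (B ⊕ A))) ⊙ A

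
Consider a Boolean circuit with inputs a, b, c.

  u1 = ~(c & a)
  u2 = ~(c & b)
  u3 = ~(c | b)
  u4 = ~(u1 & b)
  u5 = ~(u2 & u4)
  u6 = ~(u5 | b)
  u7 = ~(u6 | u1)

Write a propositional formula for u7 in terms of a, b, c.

u1 = ~(c & a)
u2 = ~(c & b)
u4 = ~(u1 & b) = ~((~(c & a)) & b)
u5 = ~(u2 & u4) = ~((~(c & b)) & (~((~(c & a)) & b)))
u6 = ~(u5 | b) = ~((~((~(c & b)) & (~((~(c & a)) & b)))) | b)
u7 = ~(u6 | u1) = ~((~((~((~(c & b)) & (~((~(c & a)) & b)))) | b)) | (~(c & a)))

~((~((~((~(c & b)) & (~((~(c & a)) & b)))) | b)) | (~(c & a)))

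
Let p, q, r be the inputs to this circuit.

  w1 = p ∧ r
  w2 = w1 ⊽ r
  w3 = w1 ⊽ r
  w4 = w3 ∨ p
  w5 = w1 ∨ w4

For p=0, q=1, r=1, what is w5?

w1 = 0 ∧ 1 = 0
w3 = 0 ⊽ 1 = 0
w4 = 0 ∨ 0 = 0
w5 = 0 ∨ 0 = 0

0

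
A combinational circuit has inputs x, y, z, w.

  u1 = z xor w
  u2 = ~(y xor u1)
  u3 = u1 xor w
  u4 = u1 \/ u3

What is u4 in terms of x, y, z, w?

(z xor w) \/ ((z xor w) xor w)

u1 = z xor w
u3 = u1 xor w = (z xor w) xor w
u4 = u1 \/ u3 = (z xor w) \/ ((z xor w) xor w)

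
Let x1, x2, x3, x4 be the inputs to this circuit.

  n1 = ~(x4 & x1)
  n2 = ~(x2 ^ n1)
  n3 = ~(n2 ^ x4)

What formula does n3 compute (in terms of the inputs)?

~((~(x2 ^ (~(x4 & x1)))) ^ x4)

n1 = ~(x4 & x1)
n2 = ~(x2 ^ n1) = ~(x2 ^ (~(x4 & x1)))
n3 = ~(n2 ^ x4) = ~((~(x2 ^ (~(x4 & x1)))) ^ x4)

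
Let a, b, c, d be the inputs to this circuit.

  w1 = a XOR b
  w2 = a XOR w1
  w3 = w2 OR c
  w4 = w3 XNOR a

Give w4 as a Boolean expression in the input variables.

w1 = a XOR b
w2 = a XOR w1 = a XOR (a XOR b)
w3 = w2 OR c = (a XOR (a XOR b)) OR c
w4 = w3 XNOR a = ((a XOR (a XOR b)) OR c) XNOR a

((a XOR (a XOR b)) OR c) XNOR a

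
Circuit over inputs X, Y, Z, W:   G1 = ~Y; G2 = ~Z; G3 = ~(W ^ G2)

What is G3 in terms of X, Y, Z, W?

G2 = ~Z
G3 = ~(W ^ G2) = ~(W ^ ~Z)

~(W ^ ~Z)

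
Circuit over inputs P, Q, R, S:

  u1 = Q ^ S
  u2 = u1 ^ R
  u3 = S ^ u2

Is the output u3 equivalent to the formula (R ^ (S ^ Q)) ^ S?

Yes

u1 = Q ^ S
u2 = u1 ^ R = (Q ^ S) ^ R
u3 = S ^ u2 = S ^ ((Q ^ S) ^ R)
At P=0, Q=0, R=0, S=0: circuit gives 0, formula gives 0.
At P=0, Q=0, R=1, S=0: circuit gives 1, formula gives 1.
Agrees on all 16 inputs.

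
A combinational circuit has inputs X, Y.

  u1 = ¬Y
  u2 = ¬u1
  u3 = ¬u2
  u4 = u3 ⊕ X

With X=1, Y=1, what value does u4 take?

1

u1 = ¬1 = 0
u2 = ¬0 = 1
u3 = ¬1 = 0
u4 = 0 ⊕ 1 = 1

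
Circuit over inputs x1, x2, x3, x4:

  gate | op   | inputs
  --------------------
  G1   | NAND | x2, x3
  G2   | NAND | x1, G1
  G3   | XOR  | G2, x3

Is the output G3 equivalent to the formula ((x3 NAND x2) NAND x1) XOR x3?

G1 = x2 NAND x3
G2 = x1 NAND G1 = x1 NAND (x2 NAND x3)
G3 = G2 XOR x3 = (x1 NAND (x2 NAND x3)) XOR x3
At x1=0, x2=0, x3=1, x4=0: circuit gives 0, formula gives 0.
At x1=0, x2=0, x3=0, x4=0: circuit gives 1, formula gives 1.
Agrees on all 16 inputs.

Yes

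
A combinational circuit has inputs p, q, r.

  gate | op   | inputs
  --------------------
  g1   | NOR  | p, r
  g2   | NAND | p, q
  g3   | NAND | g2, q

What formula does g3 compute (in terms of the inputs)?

(p NAND q) NAND q

g2 = p NAND q
g3 = g2 NAND q = (p NAND q) NAND q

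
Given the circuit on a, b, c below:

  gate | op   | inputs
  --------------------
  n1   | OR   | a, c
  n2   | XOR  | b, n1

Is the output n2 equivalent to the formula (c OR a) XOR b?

Yes

n1 = a OR c
n2 = b XOR n1 = b XOR (a OR c)
At a=0, b=0, c=0: circuit gives 0, formula gives 0.
At a=0, b=0, c=1: circuit gives 1, formula gives 1.
Agrees on all 8 inputs.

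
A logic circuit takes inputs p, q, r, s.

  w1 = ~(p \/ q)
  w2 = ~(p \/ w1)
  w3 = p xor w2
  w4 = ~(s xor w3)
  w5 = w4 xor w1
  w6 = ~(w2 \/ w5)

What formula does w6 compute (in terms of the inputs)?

~((~(p \/ (~(p \/ q)))) \/ ((~(s xor (p xor (~(p \/ (~(p \/ q))))))) xor (~(p \/ q))))

w1 = ~(p \/ q)
w2 = ~(p \/ w1) = ~(p \/ (~(p \/ q)))
w3 = p xor w2 = p xor (~(p \/ (~(p \/ q))))
w4 = ~(s xor w3) = ~(s xor (p xor (~(p \/ (~(p \/ q))))))
w5 = w4 xor w1 = (~(s xor (p xor (~(p \/ (~(p \/ q))))))) xor (~(p \/ q))
w6 = ~(w2 \/ w5) = ~((~(p \/ (~(p \/ q)))) \/ ((~(s xor (p xor (~(p \/ (~(p \/ q))))))) xor (~(p \/ q))))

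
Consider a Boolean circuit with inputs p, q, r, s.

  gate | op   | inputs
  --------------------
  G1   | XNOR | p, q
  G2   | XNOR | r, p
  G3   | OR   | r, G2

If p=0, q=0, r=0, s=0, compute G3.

1

G2 = 0 XNOR 0 = 1
G3 = 0 OR 1 = 1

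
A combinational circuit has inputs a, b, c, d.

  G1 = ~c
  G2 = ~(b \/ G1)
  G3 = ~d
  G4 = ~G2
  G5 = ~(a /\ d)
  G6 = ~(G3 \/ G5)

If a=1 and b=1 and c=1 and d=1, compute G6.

1

G3 = ~1 = 0
G5 = ~(1 /\ 1) = 0
G6 = ~(0 \/ 0) = 1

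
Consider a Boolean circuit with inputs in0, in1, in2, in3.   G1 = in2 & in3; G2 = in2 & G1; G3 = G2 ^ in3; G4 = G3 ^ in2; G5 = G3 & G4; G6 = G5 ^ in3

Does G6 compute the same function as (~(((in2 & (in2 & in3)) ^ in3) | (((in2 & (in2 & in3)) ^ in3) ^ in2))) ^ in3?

G1 = in2 & in3
G2 = in2 & G1 = in2 & (in2 & in3)
G3 = G2 ^ in3 = (in2 & (in2 & in3)) ^ in3
G4 = G3 ^ in2 = ((in2 & (in2 & in3)) ^ in3) ^ in2
G5 = G3 & G4 = ((in2 & (in2 & in3)) ^ in3) & (((in2 & (in2 & in3)) ^ in3) ^ in2)
G6 = G5 ^ in3 = (((in2 & (in2 & in3)) ^ in3) & (((in2 & (in2 & in3)) ^ in3) ^ in2)) ^ in3
At in0=0, in1=0, in2=0, in3=0: circuit gives 0, formula gives 1.

No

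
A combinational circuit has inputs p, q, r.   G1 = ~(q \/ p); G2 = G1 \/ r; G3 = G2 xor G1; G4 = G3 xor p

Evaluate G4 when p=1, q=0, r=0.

G1 = ~(0 \/ 1) = 0
G2 = 0 \/ 0 = 0
G3 = 0 xor 0 = 0
G4 = 0 xor 1 = 1

1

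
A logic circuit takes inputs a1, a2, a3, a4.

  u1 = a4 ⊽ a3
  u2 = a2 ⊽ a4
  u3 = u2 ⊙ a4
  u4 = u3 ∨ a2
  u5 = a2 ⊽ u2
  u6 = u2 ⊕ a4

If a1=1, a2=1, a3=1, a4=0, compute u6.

u2 = 1 ⊽ 0 = 0
u6 = 0 ⊕ 0 = 0

0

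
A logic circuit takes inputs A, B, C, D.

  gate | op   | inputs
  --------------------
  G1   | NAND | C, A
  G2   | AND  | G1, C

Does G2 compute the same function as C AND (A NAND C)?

G1 = C NAND A
G2 = G1 AND C = (C NAND A) AND C
At A=0, B=0, C=0, D=0: circuit gives 0, formula gives 0.
At A=0, B=0, C=1, D=0: circuit gives 1, formula gives 1.
Agrees on all 16 inputs.

Yes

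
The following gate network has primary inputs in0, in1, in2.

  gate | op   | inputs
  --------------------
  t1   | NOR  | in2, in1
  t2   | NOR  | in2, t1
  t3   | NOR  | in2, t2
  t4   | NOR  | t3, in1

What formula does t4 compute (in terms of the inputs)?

t1 = in2 NOR in1
t2 = in2 NOR t1 = in2 NOR (in2 NOR in1)
t3 = in2 NOR t2 = in2 NOR (in2 NOR (in2 NOR in1))
t4 = t3 NOR in1 = (in2 NOR (in2 NOR (in2 NOR in1))) NOR in1

(in2 NOR (in2 NOR (in2 NOR in1))) NOR in1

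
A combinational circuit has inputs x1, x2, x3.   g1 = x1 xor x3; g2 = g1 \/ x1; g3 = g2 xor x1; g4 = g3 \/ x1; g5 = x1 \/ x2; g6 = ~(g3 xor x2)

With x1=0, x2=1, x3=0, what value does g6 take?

g1 = 0 xor 0 = 0
g2 = 0 \/ 0 = 0
g3 = 0 xor 0 = 0
g6 = ~(0 xor 1) = 0

0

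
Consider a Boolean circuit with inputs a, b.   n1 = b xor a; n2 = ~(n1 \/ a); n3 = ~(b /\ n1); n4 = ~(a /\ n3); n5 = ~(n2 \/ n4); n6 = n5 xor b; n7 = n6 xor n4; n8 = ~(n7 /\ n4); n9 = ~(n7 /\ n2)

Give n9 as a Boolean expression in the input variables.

~((((~((~((b xor a) \/ a)) \/ (~(a /\ (~(b /\ (b xor a))))))) xor b) xor (~(a /\ (~(b /\ (b xor a)))))) /\ (~((b xor a) \/ a)))

n1 = b xor a
n2 = ~(n1 \/ a) = ~((b xor a) \/ a)
n3 = ~(b /\ n1) = ~(b /\ (b xor a))
n4 = ~(a /\ n3) = ~(a /\ (~(b /\ (b xor a))))
n5 = ~(n2 \/ n4) = ~((~((b xor a) \/ a)) \/ (~(a /\ (~(b /\ (b xor a))))))
n6 = n5 xor b = (~((~((b xor a) \/ a)) \/ (~(a /\ (~(b /\ (b xor a))))))) xor b
n7 = n6 xor n4 = ((~((~((b xor a) \/ a)) \/ (~(a /\ (~(b /\ (b xor a))))))) xor b) xor (~(a /\ (~(b /\ (b xor a)))))
n9 = ~(n7 /\ n2) = ~((((~((~((b xor a) \/ a)) \/ (~(a /\ (~(b /\ (b xor a))))))) xor b) xor (~(a /\ (~(b /\ (b xor a)))))) /\ (~((b xor a) \/ a)))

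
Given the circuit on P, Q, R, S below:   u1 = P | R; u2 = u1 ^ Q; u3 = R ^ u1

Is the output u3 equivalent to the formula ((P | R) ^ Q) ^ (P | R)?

u1 = P | R
u3 = R ^ u1 = R ^ (P | R)
At P=0, Q=1, R=0, S=0: circuit gives 0, formula gives 1.

No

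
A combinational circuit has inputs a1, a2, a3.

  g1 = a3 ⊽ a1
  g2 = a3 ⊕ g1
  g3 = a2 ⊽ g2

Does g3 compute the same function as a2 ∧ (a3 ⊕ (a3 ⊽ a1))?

g1 = a3 ⊽ a1
g2 = a3 ⊕ g1 = a3 ⊕ (a3 ⊽ a1)
g3 = a2 ⊽ g2 = a2 ⊽ (a3 ⊕ (a3 ⊽ a1))
At a1=0, a2=1, a3=0: circuit gives 0, formula gives 1.

No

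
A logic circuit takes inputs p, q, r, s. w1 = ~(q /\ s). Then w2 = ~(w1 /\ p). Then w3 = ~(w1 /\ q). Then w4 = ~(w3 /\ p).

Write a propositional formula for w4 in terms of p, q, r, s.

w1 = ~(q /\ s)
w3 = ~(w1 /\ q) = ~((~(q /\ s)) /\ q)
w4 = ~(w3 /\ p) = ~((~((~(q /\ s)) /\ q)) /\ p)

~((~((~(q /\ s)) /\ q)) /\ p)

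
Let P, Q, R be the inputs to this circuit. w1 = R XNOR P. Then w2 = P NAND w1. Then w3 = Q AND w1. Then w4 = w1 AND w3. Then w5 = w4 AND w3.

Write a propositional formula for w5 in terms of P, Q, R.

((R XNOR P) AND (Q AND (R XNOR P))) AND (Q AND (R XNOR P))

w1 = R XNOR P
w3 = Q AND w1 = Q AND (R XNOR P)
w4 = w1 AND w3 = (R XNOR P) AND (Q AND (R XNOR P))
w5 = w4 AND w3 = ((R XNOR P) AND (Q AND (R XNOR P))) AND (Q AND (R XNOR P))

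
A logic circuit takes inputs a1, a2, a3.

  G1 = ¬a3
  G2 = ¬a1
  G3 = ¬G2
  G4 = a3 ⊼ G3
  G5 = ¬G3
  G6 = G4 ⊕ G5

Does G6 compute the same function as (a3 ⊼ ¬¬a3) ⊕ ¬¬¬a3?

G2 = ¬a1
G3 = ¬G2 = ¬¬a1
G4 = a3 ⊼ G3 = a3 ⊼ ¬¬a1
G5 = ¬G3 = ¬¬¬a1
G6 = G4 ⊕ G5 = (a3 ⊼ ¬¬a1) ⊕ ¬¬¬a1
At a1=1, a2=0, a3=0: circuit gives 1, formula gives 0.

No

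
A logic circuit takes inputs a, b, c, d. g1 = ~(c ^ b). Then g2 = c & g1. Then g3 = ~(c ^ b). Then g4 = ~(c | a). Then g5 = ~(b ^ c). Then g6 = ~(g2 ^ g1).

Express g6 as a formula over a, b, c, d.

~((c & (~(c ^ b))) ^ (~(c ^ b)))

g1 = ~(c ^ b)
g2 = c & g1 = c & (~(c ^ b))
g6 = ~(g2 ^ g1) = ~((c & (~(c ^ b))) ^ (~(c ^ b)))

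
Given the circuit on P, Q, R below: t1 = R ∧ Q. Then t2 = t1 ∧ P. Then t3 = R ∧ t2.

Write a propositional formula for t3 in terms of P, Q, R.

t1 = R ∧ Q
t2 = t1 ∧ P = (R ∧ Q) ∧ P
t3 = R ∧ t2 = R ∧ ((R ∧ Q) ∧ P)

R ∧ ((R ∧ Q) ∧ P)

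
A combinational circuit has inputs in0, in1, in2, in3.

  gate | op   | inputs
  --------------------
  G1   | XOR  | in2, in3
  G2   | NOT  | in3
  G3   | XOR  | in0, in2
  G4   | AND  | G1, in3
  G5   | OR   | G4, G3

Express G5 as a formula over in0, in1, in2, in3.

((in2 XOR in3) AND in3) OR (in0 XOR in2)

G1 = in2 XOR in3
G3 = in0 XOR in2
G4 = G1 AND in3 = (in2 XOR in3) AND in3
G5 = G4 OR G3 = ((in2 XOR in3) AND in3) OR (in0 XOR in2)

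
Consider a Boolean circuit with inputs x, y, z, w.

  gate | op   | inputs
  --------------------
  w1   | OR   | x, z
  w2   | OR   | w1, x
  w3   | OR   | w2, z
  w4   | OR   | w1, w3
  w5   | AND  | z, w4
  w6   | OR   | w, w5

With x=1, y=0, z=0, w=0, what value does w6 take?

w1 = 1 OR 0 = 1
w2 = 1 OR 1 = 1
w3 = 1 OR 0 = 1
w4 = 1 OR 1 = 1
w5 = 0 AND 1 = 0
w6 = 0 OR 0 = 0

0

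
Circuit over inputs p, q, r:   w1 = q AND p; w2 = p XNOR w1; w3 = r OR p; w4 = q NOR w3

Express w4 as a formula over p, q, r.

q NOR (r OR p)

w3 = r OR p
w4 = q NOR w3 = q NOR (r OR p)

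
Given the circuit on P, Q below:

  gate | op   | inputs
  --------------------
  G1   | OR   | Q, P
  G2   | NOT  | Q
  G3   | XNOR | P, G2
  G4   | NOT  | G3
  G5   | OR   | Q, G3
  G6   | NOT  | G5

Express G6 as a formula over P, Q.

G2 = NOT Q
G3 = P XNOR G2 = P XNOR NOT Q
G5 = Q OR G3 = Q OR (P XNOR NOT Q)
G6 = NOT G5 = NOT (Q OR (P XNOR NOT Q))

NOT (Q OR (P XNOR NOT Q))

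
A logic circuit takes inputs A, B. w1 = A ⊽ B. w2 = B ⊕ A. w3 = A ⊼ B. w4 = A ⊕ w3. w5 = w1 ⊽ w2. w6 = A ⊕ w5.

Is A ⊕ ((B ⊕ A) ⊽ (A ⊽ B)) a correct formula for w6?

w1 = A ⊽ B
w2 = B ⊕ A
w5 = w1 ⊽ w2 = (A ⊽ B) ⊽ (B ⊕ A)
w6 = A ⊕ w5 = A ⊕ ((A ⊽ B) ⊽ (B ⊕ A))
At A=0, B=0: circuit gives 0, formula gives 0.
At A=1, B=0: circuit gives 1, formula gives 1.
Agrees on all 4 inputs.

Yes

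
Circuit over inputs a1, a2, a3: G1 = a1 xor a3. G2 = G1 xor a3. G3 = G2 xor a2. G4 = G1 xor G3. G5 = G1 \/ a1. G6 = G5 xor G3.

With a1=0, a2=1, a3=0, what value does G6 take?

1

G1 = 0 xor 0 = 0
G2 = 0 xor 0 = 0
G3 = 0 xor 1 = 1
G5 = 0 \/ 0 = 0
G6 = 0 xor 1 = 1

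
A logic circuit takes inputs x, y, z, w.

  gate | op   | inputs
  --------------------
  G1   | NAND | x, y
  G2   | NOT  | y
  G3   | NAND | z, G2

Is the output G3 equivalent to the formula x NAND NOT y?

No

G2 = NOT y
G3 = z NAND G2 = z NAND NOT y
At x=0, y=0, z=1, w=0: circuit gives 0, formula gives 1.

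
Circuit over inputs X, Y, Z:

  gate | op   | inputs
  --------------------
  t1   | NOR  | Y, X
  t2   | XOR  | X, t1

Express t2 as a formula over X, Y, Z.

X XOR (Y NOR X)

t1 = Y NOR X
t2 = X XOR t1 = X XOR (Y NOR X)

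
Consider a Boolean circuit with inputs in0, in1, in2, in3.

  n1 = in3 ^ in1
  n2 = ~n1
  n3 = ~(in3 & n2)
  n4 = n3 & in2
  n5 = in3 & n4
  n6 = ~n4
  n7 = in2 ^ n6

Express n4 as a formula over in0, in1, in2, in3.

n1 = in3 ^ in1
n2 = ~n1 = ~(in3 ^ in1)
n3 = ~(in3 & n2) = ~(in3 & ~(in3 ^ in1))
n4 = n3 & in2 = (~(in3 & ~(in3 ^ in1))) & in2

(~(in3 & ~(in3 ^ in1))) & in2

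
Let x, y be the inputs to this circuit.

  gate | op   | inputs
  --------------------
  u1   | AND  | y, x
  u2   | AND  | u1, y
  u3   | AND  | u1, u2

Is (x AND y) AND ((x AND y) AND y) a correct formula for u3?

Yes

u1 = y AND x
u2 = u1 AND y = (y AND x) AND y
u3 = u1 AND u2 = (y AND x) AND ((y AND x) AND y)
At x=0, y=0: circuit gives 0, formula gives 0.
At x=1, y=1: circuit gives 1, formula gives 1.
Agrees on all 4 inputs.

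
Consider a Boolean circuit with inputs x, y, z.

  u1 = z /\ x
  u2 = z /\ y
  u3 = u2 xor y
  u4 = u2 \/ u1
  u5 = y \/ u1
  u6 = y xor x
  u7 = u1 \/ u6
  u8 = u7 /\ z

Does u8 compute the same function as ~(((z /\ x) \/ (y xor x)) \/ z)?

u1 = z /\ x
u6 = y xor x
u7 = u1 \/ u6 = (z /\ x) \/ (y xor x)
u8 = u7 /\ z = ((z /\ x) \/ (y xor x)) /\ z
At x=0, y=0, z=0: circuit gives 0, formula gives 1.

No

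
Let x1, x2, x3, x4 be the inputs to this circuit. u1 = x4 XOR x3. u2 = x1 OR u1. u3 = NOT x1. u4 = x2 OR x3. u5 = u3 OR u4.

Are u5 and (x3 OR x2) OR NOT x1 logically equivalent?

u3 = NOT x1
u4 = x2 OR x3
u5 = u3 OR u4 = NOT x1 OR (x2 OR x3)
At x1=1, x2=0, x3=0, x4=0: circuit gives 0, formula gives 0.
At x1=0, x2=0, x3=0, x4=0: circuit gives 1, formula gives 1.
Agrees on all 16 inputs.

Yes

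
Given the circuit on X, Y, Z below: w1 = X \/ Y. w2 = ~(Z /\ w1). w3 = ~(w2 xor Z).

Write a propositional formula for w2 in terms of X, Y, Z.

~(Z /\ (X \/ Y))

w1 = X \/ Y
w2 = ~(Z /\ w1) = ~(Z /\ (X \/ Y))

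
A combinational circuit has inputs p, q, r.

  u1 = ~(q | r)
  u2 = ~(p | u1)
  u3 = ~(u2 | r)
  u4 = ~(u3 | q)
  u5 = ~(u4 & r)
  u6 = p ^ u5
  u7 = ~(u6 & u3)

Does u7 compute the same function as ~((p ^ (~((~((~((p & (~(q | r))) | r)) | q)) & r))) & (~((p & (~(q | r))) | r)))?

No

u1 = ~(q | r)
u2 = ~(p | u1) = ~(p | (~(q | r)))
u3 = ~(u2 | r) = ~((~(p | (~(q | r)))) | r)
u4 = ~(u3 | q) = ~((~((~(p | (~(q | r)))) | r)) | q)
u5 = ~(u4 & r) = ~((~((~((~(p | (~(q | r)))) | r)) | q)) & r)
u6 = p ^ u5 = p ^ (~((~((~((~(p | (~(q | r)))) | r)) | q)) & r))
u7 = ~(u6 & u3) = ~((p ^ (~((~((~((~(p | (~(q | r)))) | r)) | q)) & r))) & (~((~(p | (~(q | r)))) | r)))
At p=0, q=1, r=0: circuit gives 1, formula gives 0.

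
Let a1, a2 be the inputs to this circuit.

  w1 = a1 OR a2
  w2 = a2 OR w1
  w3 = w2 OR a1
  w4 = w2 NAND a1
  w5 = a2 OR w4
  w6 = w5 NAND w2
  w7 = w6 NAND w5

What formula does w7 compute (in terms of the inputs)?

w1 = a1 OR a2
w2 = a2 OR w1 = a2 OR (a1 OR a2)
w4 = w2 NAND a1 = (a2 OR (a1 OR a2)) NAND a1
w5 = a2 OR w4 = a2 OR ((a2 OR (a1 OR a2)) NAND a1)
w6 = w5 NAND w2 = (a2 OR ((a2 OR (a1 OR a2)) NAND a1)) NAND (a2 OR (a1 OR a2))
w7 = w6 NAND w5 = ((a2 OR ((a2 OR (a1 OR a2)) NAND a1)) NAND (a2 OR (a1 OR a2))) NAND (a2 OR ((a2 OR (a1 OR a2)) NAND a1))

((a2 OR ((a2 OR (a1 OR a2)) NAND a1)) NAND (a2 OR (a1 OR a2))) NAND (a2 OR ((a2 OR (a1 OR a2)) NAND a1))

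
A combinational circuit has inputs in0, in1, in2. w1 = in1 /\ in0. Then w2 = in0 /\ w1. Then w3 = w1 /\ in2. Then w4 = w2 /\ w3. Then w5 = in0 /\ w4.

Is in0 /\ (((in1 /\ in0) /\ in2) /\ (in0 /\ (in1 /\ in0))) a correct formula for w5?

Yes

w1 = in1 /\ in0
w2 = in0 /\ w1 = in0 /\ (in1 /\ in0)
w3 = w1 /\ in2 = (in1 /\ in0) /\ in2
w4 = w2 /\ w3 = (in0 /\ (in1 /\ in0)) /\ ((in1 /\ in0) /\ in2)
w5 = in0 /\ w4 = in0 /\ ((in0 /\ (in1 /\ in0)) /\ ((in1 /\ in0) /\ in2))
At in0=0, in1=0, in2=0: circuit gives 0, formula gives 0.
At in0=1, in1=1, in2=1: circuit gives 1, formula gives 1.
Agrees on all 8 inputs.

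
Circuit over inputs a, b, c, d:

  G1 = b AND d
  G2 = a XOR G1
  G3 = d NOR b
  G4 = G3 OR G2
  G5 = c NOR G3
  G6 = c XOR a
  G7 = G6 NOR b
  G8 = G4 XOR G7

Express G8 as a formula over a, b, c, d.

((d NOR b) OR (a XOR (b AND d))) XOR ((c XOR a) NOR b)

G1 = b AND d
G2 = a XOR G1 = a XOR (b AND d)
G3 = d NOR b
G4 = G3 OR G2 = (d NOR b) OR (a XOR (b AND d))
G6 = c XOR a
G7 = G6 NOR b = (c XOR a) NOR b
G8 = G4 XOR G7 = ((d NOR b) OR (a XOR (b AND d))) XOR ((c XOR a) NOR b)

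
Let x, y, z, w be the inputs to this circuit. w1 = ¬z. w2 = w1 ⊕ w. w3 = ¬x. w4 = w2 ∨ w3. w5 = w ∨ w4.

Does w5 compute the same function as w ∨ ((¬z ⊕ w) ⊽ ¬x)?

w1 = ¬z
w2 = w1 ⊕ w = ¬z ⊕ w
w3 = ¬x
w4 = w2 ∨ w3 = (¬z ⊕ w) ∨ ¬x
w5 = w ∨ w4 = w ∨ ((¬z ⊕ w) ∨ ¬x)
At x=0, y=0, z=0, w=0: circuit gives 1, formula gives 0.

No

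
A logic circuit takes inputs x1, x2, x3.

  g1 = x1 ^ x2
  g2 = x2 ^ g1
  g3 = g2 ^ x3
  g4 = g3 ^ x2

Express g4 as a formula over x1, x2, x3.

((x2 ^ (x1 ^ x2)) ^ x3) ^ x2

g1 = x1 ^ x2
g2 = x2 ^ g1 = x2 ^ (x1 ^ x2)
g3 = g2 ^ x3 = (x2 ^ (x1 ^ x2)) ^ x3
g4 = g3 ^ x2 = ((x2 ^ (x1 ^ x2)) ^ x3) ^ x2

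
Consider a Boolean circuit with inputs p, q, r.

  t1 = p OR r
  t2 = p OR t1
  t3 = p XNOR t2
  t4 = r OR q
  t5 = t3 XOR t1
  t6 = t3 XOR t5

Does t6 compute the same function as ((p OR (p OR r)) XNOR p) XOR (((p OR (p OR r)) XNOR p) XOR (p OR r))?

Yes

t1 = p OR r
t2 = p OR t1 = p OR (p OR r)
t3 = p XNOR t2 = p XNOR (p OR (p OR r))
t5 = t3 XOR t1 = (p XNOR (p OR (p OR r))) XOR (p OR r)
t6 = t3 XOR t5 = (p XNOR (p OR (p OR r))) XOR ((p XNOR (p OR (p OR r))) XOR (p OR r))
At p=0, q=0, r=0: circuit gives 0, formula gives 0.
At p=0, q=0, r=1: circuit gives 1, formula gives 1.
Agrees on all 8 inputs.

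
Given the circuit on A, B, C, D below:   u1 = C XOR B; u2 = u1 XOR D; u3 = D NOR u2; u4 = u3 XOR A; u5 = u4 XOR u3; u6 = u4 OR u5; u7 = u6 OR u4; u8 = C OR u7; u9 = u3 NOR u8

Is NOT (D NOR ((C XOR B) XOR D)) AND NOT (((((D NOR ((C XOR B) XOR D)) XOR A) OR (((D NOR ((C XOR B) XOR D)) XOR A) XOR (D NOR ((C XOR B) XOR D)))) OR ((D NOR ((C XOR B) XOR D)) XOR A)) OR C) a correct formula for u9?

u1 = C XOR B
u2 = u1 XOR D = (C XOR B) XOR D
u3 = D NOR u2 = D NOR ((C XOR B) XOR D)
u4 = u3 XOR A = (D NOR ((C XOR B) XOR D)) XOR A
u5 = u4 XOR u3 = ((D NOR ((C XOR B) XOR D)) XOR A) XOR (D NOR ((C XOR B) XOR D))
u6 = u4 OR u5 = ((D NOR ((C XOR B) XOR D)) XOR A) OR (((D NOR ((C XOR B) XOR D)) XOR A) XOR (D NOR ((C XOR B) XOR D)))
u7 = u6 OR u4 = (((D NOR ((C XOR B) XOR D)) XOR A) OR (((D NOR ((C XOR B) XOR D)) XOR A) XOR (D NOR ((C XOR B) XOR D)))) OR ((D NOR ((C XOR B) XOR D)) XOR A)
u8 = C OR u7 = C OR ((((D NOR ((C XOR B) XOR D)) XOR A) OR (((D NOR ((C XOR B) XOR D)) XOR A) XOR (D NOR ((C XOR B) XOR D)))) OR ((D NOR ((C XOR B) XOR D)) XOR A))
u9 = u3 NOR u8 = (D NOR ((C XOR B) XOR D)) NOR (C OR ((((D NOR ((C XOR B) XOR D)) XOR A) OR (((D NOR ((C XOR B) XOR D)) XOR A) XOR (D NOR ((C XOR B) XOR D)))) OR ((D NOR ((C XOR B) XOR D)) XOR A)))
At A=0, B=0, C=0, D=0: circuit gives 0, formula gives 0.
At A=0, B=0, C=0, D=1: circuit gives 1, formula gives 1.
Agrees on all 16 inputs.

Yes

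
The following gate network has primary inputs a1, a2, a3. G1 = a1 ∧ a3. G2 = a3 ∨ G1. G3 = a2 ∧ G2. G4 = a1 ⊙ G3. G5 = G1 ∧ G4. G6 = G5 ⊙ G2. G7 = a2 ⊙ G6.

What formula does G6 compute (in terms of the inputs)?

G1 = a1 ∧ a3
G2 = a3 ∨ G1 = a3 ∨ (a1 ∧ a3)
G3 = a2 ∧ G2 = a2 ∧ (a3 ∨ (a1 ∧ a3))
G4 = a1 ⊙ G3 = a1 ⊙ (a2 ∧ (a3 ∨ (a1 ∧ a3)))
G5 = G1 ∧ G4 = (a1 ∧ a3) ∧ (a1 ⊙ (a2 ∧ (a3 ∨ (a1 ∧ a3))))
G6 = G5 ⊙ G2 = ((a1 ∧ a3) ∧ (a1 ⊙ (a2 ∧ (a3 ∨ (a1 ∧ a3))))) ⊙ (a3 ∨ (a1 ∧ a3))

((a1 ∧ a3) ∧ (a1 ⊙ (a2 ∧ (a3 ∨ (a1 ∧ a3))))) ⊙ (a3 ∨ (a1 ∧ a3))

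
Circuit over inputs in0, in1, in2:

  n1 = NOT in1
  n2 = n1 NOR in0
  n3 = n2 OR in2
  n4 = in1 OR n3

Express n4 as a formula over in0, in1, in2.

n1 = NOT in1
n2 = n1 NOR in0 = NOT in1 NOR in0
n3 = n2 OR in2 = (NOT in1 NOR in0) OR in2
n4 = in1 OR n3 = in1 OR ((NOT in1 NOR in0) OR in2)

in1 OR ((NOT in1 NOR in0) OR in2)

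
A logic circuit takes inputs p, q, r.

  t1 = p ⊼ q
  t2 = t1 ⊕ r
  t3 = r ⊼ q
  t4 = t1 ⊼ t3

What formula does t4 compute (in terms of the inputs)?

(p ⊼ q) ⊼ (r ⊼ q)

t1 = p ⊼ q
t3 = r ⊼ q
t4 = t1 ⊼ t3 = (p ⊼ q) ⊼ (r ⊼ q)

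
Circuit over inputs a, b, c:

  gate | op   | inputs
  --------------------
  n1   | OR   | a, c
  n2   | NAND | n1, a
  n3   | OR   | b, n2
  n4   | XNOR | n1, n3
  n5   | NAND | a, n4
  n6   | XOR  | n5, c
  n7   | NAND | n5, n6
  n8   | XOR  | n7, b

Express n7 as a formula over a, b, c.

n1 = a OR c
n2 = n1 NAND a = (a OR c) NAND a
n3 = b OR n2 = b OR ((a OR c) NAND a)
n4 = n1 XNOR n3 = (a OR c) XNOR (b OR ((a OR c) NAND a))
n5 = a NAND n4 = a NAND ((a OR c) XNOR (b OR ((a OR c) NAND a)))
n6 = n5 XOR c = (a NAND ((a OR c) XNOR (b OR ((a OR c) NAND a)))) XOR c
n7 = n5 NAND n6 = (a NAND ((a OR c) XNOR (b OR ((a OR c) NAND a)))) NAND ((a NAND ((a OR c) XNOR (b OR ((a OR c) NAND a)))) XOR c)

(a NAND ((a OR c) XNOR (b OR ((a OR c) NAND a)))) NAND ((a NAND ((a OR c) XNOR (b OR ((a OR c) NAND a)))) XOR c)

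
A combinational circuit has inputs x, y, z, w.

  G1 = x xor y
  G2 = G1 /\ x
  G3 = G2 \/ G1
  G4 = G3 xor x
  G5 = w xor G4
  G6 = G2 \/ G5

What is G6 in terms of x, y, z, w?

G1 = x xor y
G2 = G1 /\ x = (x xor y) /\ x
G3 = G2 \/ G1 = ((x xor y) /\ x) \/ (x xor y)
G4 = G3 xor x = (((x xor y) /\ x) \/ (x xor y)) xor x
G5 = w xor G4 = w xor ((((x xor y) /\ x) \/ (x xor y)) xor x)
G6 = G2 \/ G5 = ((x xor y) /\ x) \/ (w xor ((((x xor y) /\ x) \/ (x xor y)) xor x))

((x xor y) /\ x) \/ (w xor ((((x xor y) /\ x) \/ (x xor y)) xor x))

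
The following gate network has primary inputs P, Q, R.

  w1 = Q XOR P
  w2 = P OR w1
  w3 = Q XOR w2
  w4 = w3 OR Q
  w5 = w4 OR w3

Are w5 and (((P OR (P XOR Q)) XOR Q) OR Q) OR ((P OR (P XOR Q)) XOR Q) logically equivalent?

w1 = Q XOR P
w2 = P OR w1 = P OR (Q XOR P)
w3 = Q XOR w2 = Q XOR (P OR (Q XOR P))
w4 = w3 OR Q = (Q XOR (P OR (Q XOR P))) OR Q
w5 = w4 OR w3 = ((Q XOR (P OR (Q XOR P))) OR Q) OR (Q XOR (P OR (Q XOR P)))
At P=0, Q=0, R=0: circuit gives 0, formula gives 0.
At P=0, Q=1, R=0: circuit gives 1, formula gives 1.
Agrees on all 8 inputs.

Yes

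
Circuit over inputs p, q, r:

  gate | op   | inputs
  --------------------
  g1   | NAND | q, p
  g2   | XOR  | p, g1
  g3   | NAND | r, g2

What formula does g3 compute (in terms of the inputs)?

r NAND (p XOR (q NAND p))

g1 = q NAND p
g2 = p XOR g1 = p XOR (q NAND p)
g3 = r NAND g2 = r NAND (p XOR (q NAND p))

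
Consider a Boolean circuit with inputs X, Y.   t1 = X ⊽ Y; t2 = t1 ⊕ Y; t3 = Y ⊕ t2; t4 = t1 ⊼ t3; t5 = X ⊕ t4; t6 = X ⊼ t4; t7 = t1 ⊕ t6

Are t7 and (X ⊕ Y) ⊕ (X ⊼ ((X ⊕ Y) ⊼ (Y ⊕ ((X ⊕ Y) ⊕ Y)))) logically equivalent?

t1 = X ⊽ Y
t2 = t1 ⊕ Y = (X ⊽ Y) ⊕ Y
t3 = Y ⊕ t2 = Y ⊕ ((X ⊽ Y) ⊕ Y)
t4 = t1 ⊼ t3 = (X ⊽ Y) ⊼ (Y ⊕ ((X ⊽ Y) ⊕ Y))
t6 = X ⊼ t4 = X ⊼ ((X ⊽ Y) ⊼ (Y ⊕ ((X ⊽ Y) ⊕ Y)))
t7 = t1 ⊕ t6 = (X ⊽ Y) ⊕ (X ⊼ ((X ⊽ Y) ⊼ (Y ⊕ ((X ⊽ Y) ⊕ Y))))
At X=0, Y=0: circuit gives 0, formula gives 1.

No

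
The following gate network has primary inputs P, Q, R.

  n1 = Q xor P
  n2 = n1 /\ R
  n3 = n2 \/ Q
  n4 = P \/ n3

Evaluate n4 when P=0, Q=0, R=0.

0

n1 = 0 xor 0 = 0
n2 = 0 /\ 0 = 0
n3 = 0 \/ 0 = 0
n4 = 0 \/ 0 = 0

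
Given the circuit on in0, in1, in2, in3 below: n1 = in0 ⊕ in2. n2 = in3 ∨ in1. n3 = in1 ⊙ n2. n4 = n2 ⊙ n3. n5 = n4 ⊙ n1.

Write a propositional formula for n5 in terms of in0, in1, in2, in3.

n1 = in0 ⊕ in2
n2 = in3 ∨ in1
n3 = in1 ⊙ n2 = in1 ⊙ (in3 ∨ in1)
n4 = n2 ⊙ n3 = (in3 ∨ in1) ⊙ (in1 ⊙ (in3 ∨ in1))
n5 = n4 ⊙ n1 = ((in3 ∨ in1) ⊙ (in1 ⊙ (in3 ∨ in1))) ⊙ (in0 ⊕ in2)

((in3 ∨ in1) ⊙ (in1 ⊙ (in3 ∨ in1))) ⊙ (in0 ⊕ in2)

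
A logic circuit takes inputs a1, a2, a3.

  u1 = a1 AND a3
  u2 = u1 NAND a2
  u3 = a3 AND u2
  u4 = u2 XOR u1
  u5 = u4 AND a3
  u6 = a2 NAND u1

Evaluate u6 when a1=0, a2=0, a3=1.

1

u1 = 0 AND 1 = 0
u6 = 0 NAND 0 = 1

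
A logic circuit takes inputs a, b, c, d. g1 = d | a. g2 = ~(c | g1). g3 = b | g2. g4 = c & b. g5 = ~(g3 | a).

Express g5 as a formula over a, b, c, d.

g1 = d | a
g2 = ~(c | g1) = ~(c | (d | a))
g3 = b | g2 = b | (~(c | (d | a)))
g5 = ~(g3 | a) = ~((b | (~(c | (d | a)))) | a)

~((b | (~(c | (d | a)))) | a)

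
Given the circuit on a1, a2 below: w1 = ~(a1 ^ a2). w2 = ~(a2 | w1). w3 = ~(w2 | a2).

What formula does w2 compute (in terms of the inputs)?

~(a2 | (~(a1 ^ a2)))

w1 = ~(a1 ^ a2)
w2 = ~(a2 | w1) = ~(a2 | (~(a1 ^ a2)))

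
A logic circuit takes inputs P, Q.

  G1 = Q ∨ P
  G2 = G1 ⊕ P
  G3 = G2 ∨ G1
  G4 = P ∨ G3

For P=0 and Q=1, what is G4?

1

G1 = 1 ∨ 0 = 1
G2 = 1 ⊕ 0 = 1
G3 = 1 ∨ 1 = 1
G4 = 0 ∨ 1 = 1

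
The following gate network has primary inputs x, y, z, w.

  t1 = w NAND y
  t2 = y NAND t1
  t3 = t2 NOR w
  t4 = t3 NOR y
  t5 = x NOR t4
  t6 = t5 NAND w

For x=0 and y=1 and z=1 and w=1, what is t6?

t1 = 1 NAND 1 = 0
t2 = 1 NAND 0 = 1
t3 = 1 NOR 1 = 0
t4 = 0 NOR 1 = 0
t5 = 0 NOR 0 = 1
t6 = 1 NAND 1 = 0

0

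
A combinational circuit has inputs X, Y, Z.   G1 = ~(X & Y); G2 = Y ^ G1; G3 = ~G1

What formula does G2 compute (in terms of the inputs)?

G1 = ~(X & Y)
G2 = Y ^ G1 = Y ^ (~(X & Y))

Y ^ (~(X & Y))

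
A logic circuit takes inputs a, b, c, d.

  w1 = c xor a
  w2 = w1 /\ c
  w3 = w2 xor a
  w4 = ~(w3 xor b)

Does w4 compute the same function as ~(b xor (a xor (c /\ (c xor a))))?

Yes

w1 = c xor a
w2 = w1 /\ c = (c xor a) /\ c
w3 = w2 xor a = ((c xor a) /\ c) xor a
w4 = ~(w3 xor b) = ~((((c xor a) /\ c) xor a) xor b)
At a=0, b=0, c=1, d=0: circuit gives 0, formula gives 0.
At a=0, b=0, c=0, d=0: circuit gives 1, formula gives 1.
Agrees on all 16 inputs.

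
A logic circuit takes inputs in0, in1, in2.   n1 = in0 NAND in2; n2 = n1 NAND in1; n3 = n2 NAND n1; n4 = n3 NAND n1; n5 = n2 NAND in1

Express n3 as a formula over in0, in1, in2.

n1 = in0 NAND in2
n2 = n1 NAND in1 = (in0 NAND in2) NAND in1
n3 = n2 NAND n1 = ((in0 NAND in2) NAND in1) NAND (in0 NAND in2)

((in0 NAND in2) NAND in1) NAND (in0 NAND in2)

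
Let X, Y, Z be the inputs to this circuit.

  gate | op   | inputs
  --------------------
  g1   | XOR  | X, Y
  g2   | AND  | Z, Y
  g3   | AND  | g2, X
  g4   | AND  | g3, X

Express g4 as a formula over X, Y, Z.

((Z AND Y) AND X) AND X

g2 = Z AND Y
g3 = g2 AND X = (Z AND Y) AND X
g4 = g3 AND X = ((Z AND Y) AND X) AND X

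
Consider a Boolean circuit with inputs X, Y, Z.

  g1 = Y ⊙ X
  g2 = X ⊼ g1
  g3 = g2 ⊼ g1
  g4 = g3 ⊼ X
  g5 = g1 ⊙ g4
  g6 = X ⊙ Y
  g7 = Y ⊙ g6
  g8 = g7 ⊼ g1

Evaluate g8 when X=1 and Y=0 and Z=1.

g1 = 0 ⊙ 1 = 0
g6 = 1 ⊙ 0 = 0
g7 = 0 ⊙ 0 = 1
g8 = 1 ⊼ 0 = 1

1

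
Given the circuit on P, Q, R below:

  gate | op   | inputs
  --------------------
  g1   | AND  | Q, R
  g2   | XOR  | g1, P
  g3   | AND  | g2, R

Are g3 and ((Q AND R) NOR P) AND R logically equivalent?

No

g1 = Q AND R
g2 = g1 XOR P = (Q AND R) XOR P
g3 = g2 AND R = ((Q AND R) XOR P) AND R
At P=0, Q=0, R=1: circuit gives 0, formula gives 1.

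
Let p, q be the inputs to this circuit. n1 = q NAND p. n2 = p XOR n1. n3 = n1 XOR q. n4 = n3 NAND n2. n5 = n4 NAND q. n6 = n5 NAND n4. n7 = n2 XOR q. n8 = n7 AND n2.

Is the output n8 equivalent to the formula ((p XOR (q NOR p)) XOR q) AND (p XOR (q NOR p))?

No

n1 = q NAND p
n2 = p XOR n1 = p XOR (q NAND p)
n7 = n2 XOR q = (p XOR (q NAND p)) XOR q
n8 = n7 AND n2 = ((p XOR (q NAND p)) XOR q) AND (p XOR (q NAND p))
At p=1, q=0: circuit gives 0, formula gives 1.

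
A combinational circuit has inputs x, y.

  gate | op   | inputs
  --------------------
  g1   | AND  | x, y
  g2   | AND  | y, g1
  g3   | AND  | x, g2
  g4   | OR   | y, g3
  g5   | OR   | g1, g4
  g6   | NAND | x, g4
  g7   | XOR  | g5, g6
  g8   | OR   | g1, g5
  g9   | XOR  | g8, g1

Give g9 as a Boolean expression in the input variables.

((x AND y) OR ((x AND y) OR (y OR (x AND (y AND (x AND y)))))) XOR (x AND y)

g1 = x AND y
g2 = y AND g1 = y AND (x AND y)
g3 = x AND g2 = x AND (y AND (x AND y))
g4 = y OR g3 = y OR (x AND (y AND (x AND y)))
g5 = g1 OR g4 = (x AND y) OR (y OR (x AND (y AND (x AND y))))
g8 = g1 OR g5 = (x AND y) OR ((x AND y) OR (y OR (x AND (y AND (x AND y)))))
g9 = g8 XOR g1 = ((x AND y) OR ((x AND y) OR (y OR (x AND (y AND (x AND y)))))) XOR (x AND y)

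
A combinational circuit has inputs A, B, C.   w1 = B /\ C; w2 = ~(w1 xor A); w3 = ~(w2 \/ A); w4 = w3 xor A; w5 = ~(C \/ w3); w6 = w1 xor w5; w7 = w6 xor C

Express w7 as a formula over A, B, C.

w1 = B /\ C
w2 = ~(w1 xor A) = ~((B /\ C) xor A)
w3 = ~(w2 \/ A) = ~((~((B /\ C) xor A)) \/ A)
w5 = ~(C \/ w3) = ~(C \/ (~((~((B /\ C) xor A)) \/ A)))
w6 = w1 xor w5 = (B /\ C) xor (~(C \/ (~((~((B /\ C) xor A)) \/ A))))
w7 = w6 xor C = ((B /\ C) xor (~(C \/ (~((~((B /\ C) xor A)) \/ A))))) xor C

((B /\ C) xor (~(C \/ (~((~((B /\ C) xor A)) \/ A))))) xor C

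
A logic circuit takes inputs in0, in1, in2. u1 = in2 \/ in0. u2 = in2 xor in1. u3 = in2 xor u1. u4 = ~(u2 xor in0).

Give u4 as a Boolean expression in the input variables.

u2 = in2 xor in1
u4 = ~(u2 xor in0) = ~((in2 xor in1) xor in0)

~((in2 xor in1) xor in0)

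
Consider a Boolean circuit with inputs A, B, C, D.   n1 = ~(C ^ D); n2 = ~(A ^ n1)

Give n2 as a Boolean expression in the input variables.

~(A ^ (~(C ^ D)))

n1 = ~(C ^ D)
n2 = ~(A ^ n1) = ~(A ^ (~(C ^ D)))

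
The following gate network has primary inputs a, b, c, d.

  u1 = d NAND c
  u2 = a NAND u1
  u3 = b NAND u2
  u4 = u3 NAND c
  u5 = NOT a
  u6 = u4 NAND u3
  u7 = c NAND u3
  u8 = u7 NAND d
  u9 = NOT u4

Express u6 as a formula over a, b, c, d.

((b NAND (a NAND (d NAND c))) NAND c) NAND (b NAND (a NAND (d NAND c)))

u1 = d NAND c
u2 = a NAND u1 = a NAND (d NAND c)
u3 = b NAND u2 = b NAND (a NAND (d NAND c))
u4 = u3 NAND c = (b NAND (a NAND (d NAND c))) NAND c
u6 = u4 NAND u3 = ((b NAND (a NAND (d NAND c))) NAND c) NAND (b NAND (a NAND (d NAND c)))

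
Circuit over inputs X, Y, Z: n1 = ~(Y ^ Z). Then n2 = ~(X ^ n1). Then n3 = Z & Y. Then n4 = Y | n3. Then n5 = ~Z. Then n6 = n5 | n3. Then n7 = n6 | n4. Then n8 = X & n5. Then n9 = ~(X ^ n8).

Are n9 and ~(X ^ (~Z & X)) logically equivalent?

Yes

n5 = ~Z
n8 = X & n5 = X & ~Z
n9 = ~(X ^ n8) = ~(X ^ (X & ~Z))
At X=1, Y=0, Z=1: circuit gives 0, formula gives 0.
At X=0, Y=0, Z=0: circuit gives 1, formula gives 1.
Agrees on all 8 inputs.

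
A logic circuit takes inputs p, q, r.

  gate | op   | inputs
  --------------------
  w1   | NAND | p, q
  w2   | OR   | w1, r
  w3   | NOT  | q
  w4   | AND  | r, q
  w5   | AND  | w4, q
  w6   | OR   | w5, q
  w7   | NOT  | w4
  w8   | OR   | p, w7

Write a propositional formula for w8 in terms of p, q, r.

p OR NOT (r AND q)

w4 = r AND q
w7 = NOT w4 = NOT (r AND q)
w8 = p OR w7 = p OR NOT (r AND q)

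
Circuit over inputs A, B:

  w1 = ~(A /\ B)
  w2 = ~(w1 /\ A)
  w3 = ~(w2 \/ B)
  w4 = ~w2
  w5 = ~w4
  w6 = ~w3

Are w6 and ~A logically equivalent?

No

w1 = ~(A /\ B)
w2 = ~(w1 /\ A) = ~((~(A /\ B)) /\ A)
w3 = ~(w2 \/ B) = ~((~((~(A /\ B)) /\ A)) \/ B)
w6 = ~w3 = ~(~((~((~(A /\ B)) /\ A)) \/ B))
At A=1, B=1: circuit gives 1, formula gives 0.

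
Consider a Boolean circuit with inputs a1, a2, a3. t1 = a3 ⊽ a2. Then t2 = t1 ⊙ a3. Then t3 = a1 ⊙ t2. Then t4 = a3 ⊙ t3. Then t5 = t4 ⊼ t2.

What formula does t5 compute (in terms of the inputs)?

t1 = a3 ⊽ a2
t2 = t1 ⊙ a3 = (a3 ⊽ a2) ⊙ a3
t3 = a1 ⊙ t2 = a1 ⊙ ((a3 ⊽ a2) ⊙ a3)
t4 = a3 ⊙ t3 = a3 ⊙ (a1 ⊙ ((a3 ⊽ a2) ⊙ a3))
t5 = t4 ⊼ t2 = (a3 ⊙ (a1 ⊙ ((a3 ⊽ a2) ⊙ a3))) ⊼ ((a3 ⊽ a2) ⊙ a3)

(a3 ⊙ (a1 ⊙ ((a3 ⊽ a2) ⊙ a3))) ⊼ ((a3 ⊽ a2) ⊙ a3)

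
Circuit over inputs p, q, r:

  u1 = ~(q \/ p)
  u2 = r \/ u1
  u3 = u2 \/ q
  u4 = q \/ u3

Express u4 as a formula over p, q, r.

u1 = ~(q \/ p)
u2 = r \/ u1 = r \/ (~(q \/ p))
u3 = u2 \/ q = (r \/ (~(q \/ p))) \/ q
u4 = q \/ u3 = q \/ ((r \/ (~(q \/ p))) \/ q)

q \/ ((r \/ (~(q \/ p))) \/ q)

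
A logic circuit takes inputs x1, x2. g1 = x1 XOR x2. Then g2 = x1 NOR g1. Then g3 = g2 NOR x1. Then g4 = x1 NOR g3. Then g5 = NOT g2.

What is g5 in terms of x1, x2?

g1 = x1 XOR x2
g2 = x1 NOR g1 = x1 NOR (x1 XOR x2)
g5 = NOT g2 = NOT (x1 NOR (x1 XOR x2))

NOT (x1 NOR (x1 XOR x2))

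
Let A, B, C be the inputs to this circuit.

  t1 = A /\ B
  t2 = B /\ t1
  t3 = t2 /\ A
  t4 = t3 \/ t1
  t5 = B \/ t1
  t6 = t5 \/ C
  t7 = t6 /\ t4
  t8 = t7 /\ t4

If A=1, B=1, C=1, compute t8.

1

t1 = 1 /\ 1 = 1
t2 = 1 /\ 1 = 1
t3 = 1 /\ 1 = 1
t4 = 1 \/ 1 = 1
t5 = 1 \/ 1 = 1
t6 = 1 \/ 1 = 1
t7 = 1 /\ 1 = 1
t8 = 1 /\ 1 = 1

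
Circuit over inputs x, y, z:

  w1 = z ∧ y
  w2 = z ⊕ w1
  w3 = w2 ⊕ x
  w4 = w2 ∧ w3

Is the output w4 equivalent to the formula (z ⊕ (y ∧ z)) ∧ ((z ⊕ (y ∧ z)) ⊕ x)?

w1 = z ∧ y
w2 = z ⊕ w1 = z ⊕ (z ∧ y)
w3 = w2 ⊕ x = (z ⊕ (z ∧ y)) ⊕ x
w4 = w2 ∧ w3 = (z ⊕ (z ∧ y)) ∧ ((z ⊕ (z ∧ y)) ⊕ x)
At x=0, y=0, z=0: circuit gives 0, formula gives 0.
At x=0, y=0, z=1: circuit gives 1, formula gives 1.
Agrees on all 8 inputs.

Yes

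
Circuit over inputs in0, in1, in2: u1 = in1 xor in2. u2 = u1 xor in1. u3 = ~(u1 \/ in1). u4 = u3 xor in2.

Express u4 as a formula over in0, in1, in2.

(~((in1 xor in2) \/ in1)) xor in2

u1 = in1 xor in2
u3 = ~(u1 \/ in1) = ~((in1 xor in2) \/ in1)
u4 = u3 xor in2 = (~((in1 xor in2) \/ in1)) xor in2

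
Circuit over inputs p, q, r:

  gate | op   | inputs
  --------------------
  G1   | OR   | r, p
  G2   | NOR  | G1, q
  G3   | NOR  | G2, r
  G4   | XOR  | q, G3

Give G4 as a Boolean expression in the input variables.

q XOR (((r OR p) NOR q) NOR r)

G1 = r OR p
G2 = G1 NOR q = (r OR p) NOR q
G3 = G2 NOR r = ((r OR p) NOR q) NOR r
G4 = q XOR G3 = q XOR (((r OR p) NOR q) NOR r)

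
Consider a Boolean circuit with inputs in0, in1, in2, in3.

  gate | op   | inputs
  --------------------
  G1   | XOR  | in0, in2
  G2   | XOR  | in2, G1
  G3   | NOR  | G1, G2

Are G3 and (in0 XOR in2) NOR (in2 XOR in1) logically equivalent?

No

G1 = in0 XOR in2
G2 = in2 XOR G1 = in2 XOR (in0 XOR in2)
G3 = G1 NOR G2 = (in0 XOR in2) NOR (in2 XOR (in0 XOR in2))
At in0=0, in1=1, in2=0, in3=0: circuit gives 1, formula gives 0.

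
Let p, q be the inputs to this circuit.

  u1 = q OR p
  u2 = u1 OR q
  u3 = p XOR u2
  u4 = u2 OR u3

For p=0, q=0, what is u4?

u1 = 0 OR 0 = 0
u2 = 0 OR 0 = 0
u3 = 0 XOR 0 = 0
u4 = 0 OR 0 = 0

0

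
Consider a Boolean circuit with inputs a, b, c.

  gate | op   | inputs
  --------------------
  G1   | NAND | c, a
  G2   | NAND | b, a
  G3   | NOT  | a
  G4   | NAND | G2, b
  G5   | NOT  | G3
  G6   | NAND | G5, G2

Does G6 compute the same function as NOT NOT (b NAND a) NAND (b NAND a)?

G2 = b NAND a
G3 = NOT a
G5 = NOT G3 = NOT NOT a
G6 = G5 NAND G2 = NOT NOT a NAND (b NAND a)
At a=0, b=0, c=0: circuit gives 1, formula gives 0.

No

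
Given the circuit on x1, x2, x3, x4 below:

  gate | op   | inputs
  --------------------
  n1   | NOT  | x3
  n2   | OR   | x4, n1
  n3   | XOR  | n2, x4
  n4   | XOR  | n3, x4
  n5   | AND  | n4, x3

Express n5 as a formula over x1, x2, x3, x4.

n1 = NOT x3
n2 = x4 OR n1 = x4 OR NOT x3
n3 = n2 XOR x4 = (x4 OR NOT x3) XOR x4
n4 = n3 XOR x4 = ((x4 OR NOT x3) XOR x4) XOR x4
n5 = n4 AND x3 = (((x4 OR NOT x3) XOR x4) XOR x4) AND x3

(((x4 OR NOT x3) XOR x4) XOR x4) AND x3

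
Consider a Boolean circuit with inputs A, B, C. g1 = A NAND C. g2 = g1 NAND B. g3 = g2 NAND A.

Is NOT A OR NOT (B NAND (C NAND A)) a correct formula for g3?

g1 = A NAND C
g2 = g1 NAND B = (A NAND C) NAND B
g3 = g2 NAND A = ((A NAND C) NAND B) NAND A
At A=1, B=0, C=0: circuit gives 0, formula gives 0.
At A=0, B=0, C=0: circuit gives 1, formula gives 1.
Agrees on all 8 inputs.

Yes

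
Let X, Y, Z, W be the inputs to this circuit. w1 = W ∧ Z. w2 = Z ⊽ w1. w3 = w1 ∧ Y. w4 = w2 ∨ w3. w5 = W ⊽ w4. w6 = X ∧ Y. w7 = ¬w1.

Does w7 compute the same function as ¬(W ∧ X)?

No

w1 = W ∧ Z
w7 = ¬w1 = ¬(W ∧ Z)
At X=0, Y=0, Z=1, W=1: circuit gives 0, formula gives 1.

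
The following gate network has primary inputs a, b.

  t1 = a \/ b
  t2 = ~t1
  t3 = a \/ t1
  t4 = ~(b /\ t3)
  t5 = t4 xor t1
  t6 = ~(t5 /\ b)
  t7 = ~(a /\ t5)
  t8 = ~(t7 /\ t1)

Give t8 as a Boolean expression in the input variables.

t1 = a \/ b
t3 = a \/ t1 = a \/ (a \/ b)
t4 = ~(b /\ t3) = ~(b /\ (a \/ (a \/ b)))
t5 = t4 xor t1 = (~(b /\ (a \/ (a \/ b)))) xor (a \/ b)
t7 = ~(a /\ t5) = ~(a /\ ((~(b /\ (a \/ (a \/ b)))) xor (a \/ b)))
t8 = ~(t7 /\ t1) = ~((~(a /\ ((~(b /\ (a \/ (a \/ b)))) xor (a \/ b)))) /\ (a \/ b))

~((~(a /\ ((~(b /\ (a \/ (a \/ b)))) xor (a \/ b)))) /\ (a \/ b))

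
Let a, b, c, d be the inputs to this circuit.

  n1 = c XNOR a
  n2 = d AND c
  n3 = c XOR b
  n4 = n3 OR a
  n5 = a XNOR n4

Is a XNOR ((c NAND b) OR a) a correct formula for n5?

No

n3 = c XOR b
n4 = n3 OR a = (c XOR b) OR a
n5 = a XNOR n4 = a XNOR ((c XOR b) OR a)
At a=0, b=0, c=0, d=0: circuit gives 1, formula gives 0.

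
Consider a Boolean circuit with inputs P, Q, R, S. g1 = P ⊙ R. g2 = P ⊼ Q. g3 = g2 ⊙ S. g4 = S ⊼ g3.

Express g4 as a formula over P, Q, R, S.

S ⊼ ((P ⊼ Q) ⊙ S)

g2 = P ⊼ Q
g3 = g2 ⊙ S = (P ⊼ Q) ⊙ S
g4 = S ⊼ g3 = S ⊼ ((P ⊼ Q) ⊙ S)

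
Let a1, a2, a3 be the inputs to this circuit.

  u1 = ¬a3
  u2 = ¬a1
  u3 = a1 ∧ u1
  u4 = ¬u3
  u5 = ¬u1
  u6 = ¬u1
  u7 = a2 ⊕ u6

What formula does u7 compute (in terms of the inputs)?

u1 = ¬a3
u6 = ¬u1 = ¬¬a3
u7 = a2 ⊕ u6 = a2 ⊕ ¬¬a3

a2 ⊕ ¬¬a3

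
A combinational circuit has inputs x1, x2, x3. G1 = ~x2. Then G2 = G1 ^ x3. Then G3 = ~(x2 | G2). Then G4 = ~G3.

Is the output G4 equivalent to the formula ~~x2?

G1 = ~x2
G2 = G1 ^ x3 = ~x2 ^ x3
G3 = ~(x2 | G2) = ~(x2 | (~x2 ^ x3))
G4 = ~G3 = ~(~(x2 | (~x2 ^ x3)))
At x1=0, x2=0, x3=0: circuit gives 1, formula gives 0.

No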